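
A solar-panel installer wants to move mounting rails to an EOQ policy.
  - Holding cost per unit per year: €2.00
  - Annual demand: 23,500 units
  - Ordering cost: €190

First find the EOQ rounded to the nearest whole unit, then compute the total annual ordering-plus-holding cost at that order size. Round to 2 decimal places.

€4,226.11

Q* = √(2·D·S / H) = √(2·23,500·190 / 2) = √4,465,000.0 ≈ 2,113.05 → Q = 2,113 units
Annual ordering cost = (D/Q)·S = (23,500/2,113) × 190 = €2,113.11
Annual holding cost  = (Q/2)·H = (2,113/2) × 2 = €2,113.00
Total = €2,113.11 + €2,113.00 = €4,226.11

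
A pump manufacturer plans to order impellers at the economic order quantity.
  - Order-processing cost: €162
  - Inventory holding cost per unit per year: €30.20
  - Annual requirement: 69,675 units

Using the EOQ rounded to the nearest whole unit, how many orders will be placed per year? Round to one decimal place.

80.5 orders per year

EOQ = √(2DS/H) = √(2 × 69,675 × 162 / 30.2)
    = √(747,506.62) ≈ 864.58 → Q = 865
Orders per year = D/Q = 69,675 / 865 = 80.549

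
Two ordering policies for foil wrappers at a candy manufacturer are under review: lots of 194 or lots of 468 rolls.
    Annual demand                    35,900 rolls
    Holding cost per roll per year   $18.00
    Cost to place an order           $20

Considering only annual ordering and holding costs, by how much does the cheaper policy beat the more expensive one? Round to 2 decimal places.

$299.16

For each Q, cost = (D/Q)·S + (Q/2)·H.
TC(194) = (35,900/194)×20 + (194/2)×18 = $5,447.03
TC(468) = (35,900/468)×20 + (468/2)×18 = $5,746.19
|ΔTC| = |$5,447.03 − $5,746.19| = $299.16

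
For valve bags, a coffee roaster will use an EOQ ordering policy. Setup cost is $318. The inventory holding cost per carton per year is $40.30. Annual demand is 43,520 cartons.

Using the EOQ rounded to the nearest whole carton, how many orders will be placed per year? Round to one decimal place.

52.5 orders per year

Optimal lot size Q* = (2 × 43,520 × $318 / $40.3)^½ ≈ 828.74 → Q = 829
Orders per year = D/Q = 43,520 / 829 = 52.497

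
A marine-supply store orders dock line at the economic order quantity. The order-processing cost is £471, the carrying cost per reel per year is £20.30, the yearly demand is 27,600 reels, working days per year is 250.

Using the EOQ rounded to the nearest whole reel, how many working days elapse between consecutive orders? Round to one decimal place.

2DS/H = 2·27,600·471/20.3 = 1,280,748.77
EOQ = √1,280,748.77 ≈ 1,131.70 → Q = 1,132 reels
T = Q/D × 250 days = 1,132/27,600 × 250 = 10.254 days

10.3 days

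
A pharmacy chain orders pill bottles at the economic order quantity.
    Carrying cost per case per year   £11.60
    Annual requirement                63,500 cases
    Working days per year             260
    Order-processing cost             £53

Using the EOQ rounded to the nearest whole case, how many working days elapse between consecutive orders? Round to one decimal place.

3.1 days

EOQ = √(2DS/H) = √(2 × 63,500 × 53 / 11.6)
    = √(580,258.62) ≈ 761.75 → Q = 762 cases
Cycle time = (working days × Q)/D = (260 × 762) / 63,500 = 3.120 days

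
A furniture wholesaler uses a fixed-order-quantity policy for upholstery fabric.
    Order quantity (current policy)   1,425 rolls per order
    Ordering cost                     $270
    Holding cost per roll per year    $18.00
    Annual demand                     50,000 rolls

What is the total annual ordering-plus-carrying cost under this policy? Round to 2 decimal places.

Orders/yr = 50,000/1,425 = 35.088; ordering cost = 35.088 × $270 = $9,473.68
Average inventory = 1,425/2 = 712.5; holding cost = 712.5 × $18 = $12,825.00
Total = $9,473.68 + $12,825.00 = $22,298.68

$22,298.68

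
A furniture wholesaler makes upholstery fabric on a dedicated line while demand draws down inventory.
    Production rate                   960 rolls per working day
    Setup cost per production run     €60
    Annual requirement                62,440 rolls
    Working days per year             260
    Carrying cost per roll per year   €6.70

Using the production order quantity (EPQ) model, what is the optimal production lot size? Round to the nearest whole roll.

Daily demand d = 62,440/260 = 240.154; p = 960; 1 − d/p = 0.74984
EPQ = √(2DS / (H(1 − d/p)))
    = √(2 × 62,440 × 60 / (6.7 × 0.74984)) ≈ 1,221.24

1,221 rolls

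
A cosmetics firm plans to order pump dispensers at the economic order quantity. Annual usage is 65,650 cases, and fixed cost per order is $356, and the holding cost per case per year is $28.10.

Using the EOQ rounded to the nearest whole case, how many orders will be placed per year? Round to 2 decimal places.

Optimal lot size Q* = (2 × 65,650 × $356 / $28.1)^½ ≈ 1,289.75 → Q = 1,290
Orders per year = D/Q = 65,650 / 1,290 = 50.891

50.89 orders per year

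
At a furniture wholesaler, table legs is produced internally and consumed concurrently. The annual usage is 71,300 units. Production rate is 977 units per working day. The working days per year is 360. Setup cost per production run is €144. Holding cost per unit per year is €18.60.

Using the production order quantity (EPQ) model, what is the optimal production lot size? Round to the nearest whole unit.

1,177 units

d = 71,300/360 = 198.0556 units/day;  effective holding cost H(1 − d/p) = 18.6·(1 − 198.0556/977) = 14.82944
Q* = √(2DS / H_eff) = √(2·71,300·144 / 14.82944) ≈ 1,176.73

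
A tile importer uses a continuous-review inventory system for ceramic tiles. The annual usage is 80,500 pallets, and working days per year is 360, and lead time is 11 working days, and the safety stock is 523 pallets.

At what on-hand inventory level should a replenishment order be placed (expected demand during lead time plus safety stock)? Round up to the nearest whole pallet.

2,983 pallets

Daily demand d = 80,500 / 360 = 223.611 pallets/day
Demand during lead time = 223.611 × 11 = 2,459.72
Reorder point = 2,459.72 + 523 = 2,982.72 → round up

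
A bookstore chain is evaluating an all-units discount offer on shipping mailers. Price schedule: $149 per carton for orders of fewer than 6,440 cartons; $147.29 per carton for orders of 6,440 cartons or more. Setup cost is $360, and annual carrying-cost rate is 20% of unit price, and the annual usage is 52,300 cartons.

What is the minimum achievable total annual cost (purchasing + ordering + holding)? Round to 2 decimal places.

H₁ = 20%×$149 = $29.8000;  H₂ = 20%×$147.29 = $29.4580
EOQ₁ = √(2×52,300×360/29.8000) = 1,124.11  (< 6,440, feasible at tier 1)
EOQ₂ = √(2×52,300×360/29.4580) = 1,130.62  (< 6,440 → use Q = 6,440 at tier-2 price)
TC(tier 1 (EOQ₁), Q≈1,124.1) = $7,826,198.49
TC(tier 2, Q≈6,440.0) = $7,801,045.36
Minimum at tier 2: $7,801,045.36

$7,801,045.36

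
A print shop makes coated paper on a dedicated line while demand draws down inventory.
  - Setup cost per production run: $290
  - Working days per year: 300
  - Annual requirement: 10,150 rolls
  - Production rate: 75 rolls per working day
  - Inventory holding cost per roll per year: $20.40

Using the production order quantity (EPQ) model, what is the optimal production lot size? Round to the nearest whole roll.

d = 10,150/300 = 33.8333 rolls/day;  effective holding cost H(1 − d/p) = 20.4·(1 − 33.8333/75) = 11.19733
Q* = √(2DS / H_eff) = √(2·10,150·290 / 11.19733) ≈ 725.09

725 rolls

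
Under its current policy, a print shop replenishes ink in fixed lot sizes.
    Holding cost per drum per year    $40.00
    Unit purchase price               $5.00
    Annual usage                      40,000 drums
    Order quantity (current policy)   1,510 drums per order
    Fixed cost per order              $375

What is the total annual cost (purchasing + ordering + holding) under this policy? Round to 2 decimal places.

Ordering: D/Q × S = 40,000/1,510 × $375 = $9,933.77
Holding:  Q/2 × H = 1,510/2 × $40 = $30,200.00
Purchase cost = D·C = 40,000 × 5 = $200,000.00
Total = $9,933.77 + $30,200.00 + $200,000.00 = $240,133.77

$240,133.77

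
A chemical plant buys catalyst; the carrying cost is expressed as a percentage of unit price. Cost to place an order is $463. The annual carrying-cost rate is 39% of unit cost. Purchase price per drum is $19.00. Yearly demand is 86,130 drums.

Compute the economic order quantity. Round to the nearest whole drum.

Carrying cost H = $19 × 39% = $7.4100/drum/yr
Optimal lot size Q* = (2 × 86,130 × $463 / $7.41)^½ ≈ 3,280.75

3,281 drums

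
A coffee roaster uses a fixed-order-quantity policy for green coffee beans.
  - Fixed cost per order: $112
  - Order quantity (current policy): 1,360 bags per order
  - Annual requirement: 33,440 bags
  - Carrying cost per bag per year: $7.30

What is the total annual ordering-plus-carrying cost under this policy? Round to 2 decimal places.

Annual ordering cost = (D/Q)·S = (33,440/1,360) × 112 = $2,753.88
Annual holding cost  = (Q/2)·H = (1,360/2) × 7.3 = $4,964.00
Total = $2,753.88 + $4,964.00 = $7,717.88

$7,717.88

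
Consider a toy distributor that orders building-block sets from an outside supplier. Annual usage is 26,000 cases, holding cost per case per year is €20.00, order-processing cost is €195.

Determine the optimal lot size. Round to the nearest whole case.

Optimal lot size Q* = (2 × 26,000 × €195 / €20)^½ ≈ 712.04

712 cases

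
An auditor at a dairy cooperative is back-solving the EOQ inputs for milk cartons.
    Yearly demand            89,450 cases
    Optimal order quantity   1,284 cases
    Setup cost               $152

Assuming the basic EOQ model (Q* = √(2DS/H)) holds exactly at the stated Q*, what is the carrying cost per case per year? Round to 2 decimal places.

$16.49

Since Q* = (2DS/H)^½, squaring gives Q*²·H = 2DS.
H = 2DS / Q² = 2 × 89,450 × 152 / 1,284² = 16.4939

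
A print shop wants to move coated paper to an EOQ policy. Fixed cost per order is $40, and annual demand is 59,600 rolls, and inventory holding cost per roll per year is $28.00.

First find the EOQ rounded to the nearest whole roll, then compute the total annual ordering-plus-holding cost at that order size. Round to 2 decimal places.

EOQ = √(2DS/H) = √(2 × 59,600 × 40 / 28)
    = √(170,285.71) ≈ 412.66 → Q = 413 rolls
Annual ordering cost = (D/Q)·S = (59,600/413) × 40 = $5,772.40
Annual holding cost  = (Q/2)·H = (413/2) × 28 = $5,782.00
Total = $5,772.40 + $5,782.00 = $11,554.40

$11,554.40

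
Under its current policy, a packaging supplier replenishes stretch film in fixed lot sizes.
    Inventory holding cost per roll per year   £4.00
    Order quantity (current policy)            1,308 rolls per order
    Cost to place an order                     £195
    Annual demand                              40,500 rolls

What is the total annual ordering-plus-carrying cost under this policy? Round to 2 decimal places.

Ordering: D/Q × S = 40,500/1,308 × £195 = £6,037.84
Holding:  Q/2 × H = 1,308/2 × £4 = £2,616.00
Total = £6,037.84 + £2,616.00 = £8,653.84

£8,653.84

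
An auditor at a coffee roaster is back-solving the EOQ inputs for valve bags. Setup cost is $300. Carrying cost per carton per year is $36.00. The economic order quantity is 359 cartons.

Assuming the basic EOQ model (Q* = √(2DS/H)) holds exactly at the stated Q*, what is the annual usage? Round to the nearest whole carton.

7,733 cartons per year

EOQ relation: Q² = 2DS/H, so rearrange for the unknown.
D = Q²H / (2S) = 359² × 36 / (2 × 300) = 7,732.86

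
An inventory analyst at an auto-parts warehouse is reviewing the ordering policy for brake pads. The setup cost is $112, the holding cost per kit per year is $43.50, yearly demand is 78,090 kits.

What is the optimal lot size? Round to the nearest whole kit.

2DS/H = 2·78,090·112/43.5 = 402,118.62
EOQ = √402,118.62 ≈ 634.13

634 kits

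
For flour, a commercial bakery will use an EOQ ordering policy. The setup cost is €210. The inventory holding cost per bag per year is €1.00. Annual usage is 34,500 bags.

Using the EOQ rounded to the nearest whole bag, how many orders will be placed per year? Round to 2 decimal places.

9.06 orders per year

Optimal lot size Q* = (2 × 34,500 × €210 / €1)^½ ≈ 3,806.57 → Q = 3,807
Orders per year = D/Q = 34,500 / 3,807 = 9.062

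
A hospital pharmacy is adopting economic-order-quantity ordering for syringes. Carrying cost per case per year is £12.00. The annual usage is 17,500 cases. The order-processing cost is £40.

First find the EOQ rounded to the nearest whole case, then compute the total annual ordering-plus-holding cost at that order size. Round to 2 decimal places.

£4,098.78

2DS/H = 2·17,500·40/12 = 116,666.67
EOQ = √116,666.67 ≈ 341.57 → Q = 342 cases
Annual ordering cost = (D/Q)·S = (17,500/342) × 40 = £2,046.78
Annual holding cost  = (Q/2)·H = (342/2) × 12 = £2,052.00
Total = £2,046.78 + £2,052.00 = £4,098.78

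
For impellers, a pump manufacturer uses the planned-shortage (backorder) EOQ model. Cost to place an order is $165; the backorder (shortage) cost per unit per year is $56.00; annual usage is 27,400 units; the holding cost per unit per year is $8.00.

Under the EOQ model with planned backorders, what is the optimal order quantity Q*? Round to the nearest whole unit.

Basic EOQ = √(2·27,400·165/8) = 1,063.132
Backorder adjustment √((H+b)/b) = √((8+56)/56) = 1.0690
Q* = 1,063.132 × 1.0690 ≈ 1,136.54

1,137 units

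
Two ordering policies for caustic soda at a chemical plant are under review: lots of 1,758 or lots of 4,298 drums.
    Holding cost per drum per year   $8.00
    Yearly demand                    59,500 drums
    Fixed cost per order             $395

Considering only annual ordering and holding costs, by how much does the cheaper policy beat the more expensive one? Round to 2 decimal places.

$2,259.36

Annual cost at Q: ordering D·S/Q plus holding Q·H/2.
TC(1,758) = (59,500/1,758)×395 + (1,758/2)×8 = $20,400.89
TC(4,298) = (59,500/4,298)×395 + (4,298/2)×8 = $22,660.24
Cheaper: Q = 1,758.  Difference = $2,259.36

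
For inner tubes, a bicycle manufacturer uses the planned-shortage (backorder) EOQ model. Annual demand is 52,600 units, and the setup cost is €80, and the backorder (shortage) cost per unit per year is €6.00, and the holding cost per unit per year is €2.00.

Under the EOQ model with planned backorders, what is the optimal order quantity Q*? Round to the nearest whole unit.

Basic EOQ = √(2·52,600·80/2) = 2,051.341
Backorder adjustment √((H+b)/b) = √((2+6)/6) = 1.1547
Q* = 2,051.341 × 1.1547 ≈ 2,368.68

2,369 units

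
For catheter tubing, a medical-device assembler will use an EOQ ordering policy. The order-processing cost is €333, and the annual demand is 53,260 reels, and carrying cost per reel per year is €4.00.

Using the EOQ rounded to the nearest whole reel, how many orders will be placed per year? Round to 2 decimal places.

17.88 orders per year

Q* = √(2·D·S / H) = √(2·53,260·333 / 4) = √8,867,790.0 ≈ 2,977.88 → Q = 2,978
Orders per year = D/Q = 53,260 / 2,978 = 17.884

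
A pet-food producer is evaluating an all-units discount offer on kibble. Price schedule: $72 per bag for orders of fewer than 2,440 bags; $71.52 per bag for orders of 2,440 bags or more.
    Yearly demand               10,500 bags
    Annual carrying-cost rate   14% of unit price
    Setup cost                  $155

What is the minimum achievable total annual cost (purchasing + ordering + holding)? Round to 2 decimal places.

H₁ = 14%×$72 = $10.0800;  H₂ = 14%×$71.52 = $10.0128
EOQ₁ = √(2×10,500×155/10.0800) = 568.26  (< 2,440, feasible at tier 1)
EOQ₂ = √(2×10,500×155/10.0128) = 570.16  (< 2,440 → use Q = 2,440 at tier-2 price)
TC(tier 1 (EOQ₁), Q≈568.3) = $761,728.04
TC(tier 2, Q≈2,440.0) = $763,842.62
Minimum at tier 1 (EOQ₁): $761,728.04

$761,728.04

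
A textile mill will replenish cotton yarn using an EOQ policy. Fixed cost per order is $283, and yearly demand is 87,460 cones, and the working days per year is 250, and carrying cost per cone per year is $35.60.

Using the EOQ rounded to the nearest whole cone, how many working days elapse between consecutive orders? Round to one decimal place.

Optimal lot size Q* = (2 × 87,460 × $283 / $35.6)^½ ≈ 1,179.20 → Q = 1,179 cones
T = Q/D × 250 days = 1,179/87,460 × 250 = 3.370 days

3.4 days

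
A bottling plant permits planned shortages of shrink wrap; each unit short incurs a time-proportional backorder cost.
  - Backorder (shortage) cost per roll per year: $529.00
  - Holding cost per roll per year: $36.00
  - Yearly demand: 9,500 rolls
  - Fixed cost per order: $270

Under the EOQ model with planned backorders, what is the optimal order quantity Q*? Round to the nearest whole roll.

390 rolls

Basic EOQ = √(2·9,500·270/36) = 377.492
Backorder adjustment √((H+b)/b) = √((36+529)/529) = 1.0335
Q* = 377.492 × 1.0335 ≈ 390.13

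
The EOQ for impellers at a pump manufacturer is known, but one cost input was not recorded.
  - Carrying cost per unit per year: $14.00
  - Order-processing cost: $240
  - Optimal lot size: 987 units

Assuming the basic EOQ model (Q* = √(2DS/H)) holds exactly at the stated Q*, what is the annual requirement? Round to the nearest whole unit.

28,413 units per year

Since Q* = (2DS/H)^½, squaring gives Q*²·H = 2DS.
D = Q²H / (2S) = 987² × 14 / (2 × 240) = 28,413.26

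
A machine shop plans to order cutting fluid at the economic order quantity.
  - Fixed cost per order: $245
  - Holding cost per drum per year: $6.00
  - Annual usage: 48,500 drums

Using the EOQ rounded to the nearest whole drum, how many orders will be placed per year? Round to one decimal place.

EOQ = √(2DS/H) = √(2 × 48,500 × 245 / 6)
    = √(3,960,833.33) ≈ 1,990.18 → Q = 1,990
N = D/Q = 48,500/1,990 ≈ 24.372 orders/yr

24.4 orders per year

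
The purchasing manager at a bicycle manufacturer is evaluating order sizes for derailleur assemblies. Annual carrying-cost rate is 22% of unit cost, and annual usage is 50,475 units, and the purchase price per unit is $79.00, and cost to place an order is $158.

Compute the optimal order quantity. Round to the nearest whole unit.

Holding cost per unit per year: H = 22% × $79 = $17.3800
Optimal lot size Q* = (2 × 50,475 × $158 / $17.38)^½ ≈ 957.98

958 units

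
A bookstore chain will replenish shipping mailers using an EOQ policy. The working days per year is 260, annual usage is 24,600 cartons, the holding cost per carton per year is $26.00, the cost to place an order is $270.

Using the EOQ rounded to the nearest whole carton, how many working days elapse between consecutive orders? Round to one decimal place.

Q* = √(2·D·S / H) = √(2·24,600·270 / 26) = √510,923.1 ≈ 714.79 → Q = 715 cartons
Days between orders = 260 / (D/Q) = 260 / 34.406 ≈ 7.557

7.6 days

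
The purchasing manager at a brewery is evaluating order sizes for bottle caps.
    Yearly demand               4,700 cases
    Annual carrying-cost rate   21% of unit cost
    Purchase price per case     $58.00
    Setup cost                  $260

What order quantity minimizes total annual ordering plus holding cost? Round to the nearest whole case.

Carrying cost H = $58 × 21% = $12.1800/case/yr
Optimal lot size Q* = (2 × 4,700 × $260 / $12.18)^½ ≈ 447.95

448 cases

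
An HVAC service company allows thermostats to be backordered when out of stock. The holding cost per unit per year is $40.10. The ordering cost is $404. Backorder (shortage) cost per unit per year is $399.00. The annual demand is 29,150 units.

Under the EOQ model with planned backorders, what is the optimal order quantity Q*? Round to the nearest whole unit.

Basic EOQ = √(2·29,150·404/40.1) = 766.395
Backorder adjustment √((H+b)/b) = √((40.1+399)/399) = 1.0490
Q* = 766.395 × 1.0490 ≈ 803.99

804 units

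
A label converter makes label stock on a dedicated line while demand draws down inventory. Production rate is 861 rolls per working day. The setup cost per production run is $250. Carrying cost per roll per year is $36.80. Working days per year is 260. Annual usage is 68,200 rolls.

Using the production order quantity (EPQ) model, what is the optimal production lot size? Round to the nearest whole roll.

1,154 rolls

Daily demand d = 68,200/260 = 262.308; p = 861; 1 − d/p = 0.69535
EPQ = √(2DS / (H(1 − d/p)))
    = √(2 × 68,200 × 250 / (36.8 × 0.69535)) ≈ 1,154.39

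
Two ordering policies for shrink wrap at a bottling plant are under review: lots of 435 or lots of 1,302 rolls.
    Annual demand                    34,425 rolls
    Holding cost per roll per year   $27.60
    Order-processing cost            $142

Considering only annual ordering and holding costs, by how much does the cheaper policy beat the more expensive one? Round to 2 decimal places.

$4,481.51

For each Q, cost = (D/Q)·S + (Q/2)·H.
TC(435) = (34,425/435)×142 + (435/2)×27.6 = $17,240.59
TC(1,302) = (34,425/1,302)×142 + (1,302/2)×27.6 = $21,722.09
Lots of 435 are cheaper by $4,481.51.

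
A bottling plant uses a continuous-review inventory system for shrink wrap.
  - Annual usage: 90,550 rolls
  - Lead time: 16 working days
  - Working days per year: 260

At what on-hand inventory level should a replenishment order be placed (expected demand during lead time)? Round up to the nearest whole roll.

5,573 rolls

Daily demand d = 90,550 / 260 = 348.269 rolls/day
Demand during lead time = 348.269 × 16 = 5,572.31
Reorder point = 5,572.31 → round up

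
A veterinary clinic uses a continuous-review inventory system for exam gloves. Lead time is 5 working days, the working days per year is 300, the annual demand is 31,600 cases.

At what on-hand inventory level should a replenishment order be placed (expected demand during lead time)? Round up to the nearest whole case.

Daily demand d = 31,600 / 300 = 105.333 cases/day
Demand during lead time = 105.333 × 5 = 526.67
Reorder point = 526.67 → round up

527 cases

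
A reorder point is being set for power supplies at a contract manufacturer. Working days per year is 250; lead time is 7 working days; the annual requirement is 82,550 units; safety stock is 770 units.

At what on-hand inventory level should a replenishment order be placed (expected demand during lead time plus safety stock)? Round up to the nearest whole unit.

3,082 units

Daily demand d = 82,550 / 250 = 330.200 units/day
Demand during lead time = 330.200 × 7 = 2,311.40
Reorder point = 2,311.40 + 770 = 3,081.40 → round up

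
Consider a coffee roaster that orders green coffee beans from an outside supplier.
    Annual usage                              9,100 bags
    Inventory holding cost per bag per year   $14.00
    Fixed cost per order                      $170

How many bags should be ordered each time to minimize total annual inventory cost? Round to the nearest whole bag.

EOQ = √(2DS/H) = √(2 × 9,100 × 170 / 14)
    = √(221,000.00) ≈ 470.11

470 bags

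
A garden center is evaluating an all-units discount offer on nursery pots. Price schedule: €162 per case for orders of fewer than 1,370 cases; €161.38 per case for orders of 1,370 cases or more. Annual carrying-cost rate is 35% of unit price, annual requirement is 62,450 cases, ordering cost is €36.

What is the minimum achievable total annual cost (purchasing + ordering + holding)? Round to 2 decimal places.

H₁ = 35%×€162 = €56.7000;  H₂ = 35%×€161.38 = €56.4830
EOQ₁ = √(2×62,450×36/56.7000) = 281.61  (< 1,370, feasible at tier 1)
EOQ₂ = √(2×62,450×36/56.4830) = 282.15  (< 1,370 → use Q = 1,370 at tier-2 price)
TC(tier 1 (EOQ₁), Q≈281.6) = €10,132,867.02
TC(tier 2, Q≈1,370.0) = €10,118,512.88
Minimum at tier 2: €10,118,512.88

€10,118,512.88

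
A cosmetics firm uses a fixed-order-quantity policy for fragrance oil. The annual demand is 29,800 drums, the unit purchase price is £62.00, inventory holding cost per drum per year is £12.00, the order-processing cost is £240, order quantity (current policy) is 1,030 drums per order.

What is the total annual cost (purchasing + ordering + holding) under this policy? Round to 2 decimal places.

£1,860,723.69

Ordering: D/Q × S = 29,800/1,030 × £240 = £6,943.69
Holding:  Q/2 × H = 1,030/2 × £12 = £6,180.00
Purchase cost = D·C = 29,800 × 62 = £1,847,600.00
Total = £6,943.69 + £6,180.00 + £1,847,600.00 = £1,860,723.69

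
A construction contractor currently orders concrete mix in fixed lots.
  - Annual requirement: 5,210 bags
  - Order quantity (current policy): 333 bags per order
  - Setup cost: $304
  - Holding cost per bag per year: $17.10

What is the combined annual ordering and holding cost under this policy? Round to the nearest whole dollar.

$7,603

Orders/yr = 5,210/333 = 15.646; ordering cost = 15.646 × $304 = $4,756.28
Average inventory = 333/2 = 166.5; holding cost = 166.5 × $17.1 = $2,847.15
Total = $4,756.28 + $2,847.15 = $7,603.43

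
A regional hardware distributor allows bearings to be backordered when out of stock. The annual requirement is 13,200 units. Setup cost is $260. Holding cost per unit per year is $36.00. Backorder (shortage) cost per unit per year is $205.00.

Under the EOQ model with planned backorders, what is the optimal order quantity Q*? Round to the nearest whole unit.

Q* = √(2DS/H) · √((H + b)/b)
   = √(2 × 13,200 × 260 / 36) · √((36 + 205) / 205)
   = 436.654 × 1.0843 ≈ 473.44

473 units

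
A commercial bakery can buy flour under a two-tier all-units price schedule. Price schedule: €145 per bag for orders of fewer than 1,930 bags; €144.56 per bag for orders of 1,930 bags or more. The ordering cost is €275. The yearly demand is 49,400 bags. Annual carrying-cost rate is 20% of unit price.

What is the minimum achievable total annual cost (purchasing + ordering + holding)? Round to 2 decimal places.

H₁ = 20%×€145 = €29.0000;  H₂ = 20%×€144.56 = €28.9120
EOQ₁ = √(2×49,400×275/29.0000) = 967.93  (< 1,930, feasible at tier 1)
EOQ₂ = √(2×49,400×275/28.9120) = 969.41  (< 1,930 → use Q = 1,930 at tier-2 price)
TC(tier 1 (EOQ₁), Q≈967.9) = €7,191,070.09
TC(tier 2, Q≈1,930.0) = €7,176,202.94
Minimum at tier 2: €7,176,202.94

€7,176,202.94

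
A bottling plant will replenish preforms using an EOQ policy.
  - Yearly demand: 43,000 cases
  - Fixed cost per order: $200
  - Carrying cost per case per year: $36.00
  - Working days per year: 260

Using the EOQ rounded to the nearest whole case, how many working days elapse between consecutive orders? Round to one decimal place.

Q* = √(2·D·S / H) = √(2·43,000·200 / 36) = √477,777.8 ≈ 691.21 → Q = 691 cases
T = Q/D × 260 days = 691/43,000 × 260 = 4.178 days

4.2 days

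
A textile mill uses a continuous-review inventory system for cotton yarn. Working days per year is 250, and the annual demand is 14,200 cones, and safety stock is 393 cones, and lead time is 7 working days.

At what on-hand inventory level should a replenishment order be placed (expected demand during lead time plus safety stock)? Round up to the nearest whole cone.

791 cones

Daily demand d = 14,200 / 250 = 56.800 cones/day
Demand during lead time = 56.800 × 7 = 397.60
Reorder point = 397.60 + 393 = 790.60 → round up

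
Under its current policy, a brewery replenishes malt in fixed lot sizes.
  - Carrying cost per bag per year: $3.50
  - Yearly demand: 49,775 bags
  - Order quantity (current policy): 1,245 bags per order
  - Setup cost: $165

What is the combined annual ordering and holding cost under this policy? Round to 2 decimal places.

$8,775.44

Annual ordering cost = (D/Q)·S = (49,775/1,245) × 165 = $6,596.69
Annual holding cost  = (Q/2)·H = (1,245/2) × 3.5 = $2,178.75
Total = $6,596.69 + $2,178.75 = $8,775.44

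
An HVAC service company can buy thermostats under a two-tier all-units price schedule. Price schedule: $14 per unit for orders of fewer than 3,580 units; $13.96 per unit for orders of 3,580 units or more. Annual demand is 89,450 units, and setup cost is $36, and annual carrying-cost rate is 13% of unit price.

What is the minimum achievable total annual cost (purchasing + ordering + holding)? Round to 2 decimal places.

H₁ = 13%×$14 = $1.8200;  H₂ = 13%×$13.96 = $1.8148
EOQ₁ = √(2×89,450×36/1.8200) = 1,881.14  (< 3,580, feasible at tier 1)
EOQ₂ = √(2×89,450×36/1.8148) = 1,883.83  (< 3,580 → use Q = 3,580 at tier-2 price)
TC(tier 1 (EOQ₁), Q≈1,881.1) = $1,255,723.67
TC(tier 2, Q≈3,580.0) = $1,252,869.99
Minimum at tier 2: $1,252,869.99

$1,252,869.99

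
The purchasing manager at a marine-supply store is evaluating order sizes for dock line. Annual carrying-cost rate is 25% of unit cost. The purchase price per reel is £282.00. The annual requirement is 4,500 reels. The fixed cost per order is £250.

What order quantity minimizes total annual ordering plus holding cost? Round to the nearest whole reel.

H = i·C = 0.25 × £282 = £70.5000 per reel-year
Q* = √(2·D·S / H) = √(2·4,500·250 / 70.5) = √31,914.9 ≈ 178.65

179 reels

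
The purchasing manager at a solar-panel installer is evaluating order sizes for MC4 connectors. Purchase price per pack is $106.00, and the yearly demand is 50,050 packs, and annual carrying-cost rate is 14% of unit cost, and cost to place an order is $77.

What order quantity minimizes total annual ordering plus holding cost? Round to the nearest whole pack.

721 packs

Holding cost per pack per year: H = 14% × $106 = $14.8400
Q* = √(2·D·S / H) = √(2·50,050·77 / 14.84) = √519,386.8 ≈ 720.68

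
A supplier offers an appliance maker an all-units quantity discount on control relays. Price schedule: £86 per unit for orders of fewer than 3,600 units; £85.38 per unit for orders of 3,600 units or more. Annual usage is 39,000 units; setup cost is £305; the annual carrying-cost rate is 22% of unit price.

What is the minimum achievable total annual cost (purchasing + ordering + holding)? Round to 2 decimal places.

£3,366,934.65

H₁ = 22%×£86 = £18.9200;  H₂ = 22%×£85.38 = £18.7836
EOQ₁ = √(2×39,000×305/18.9200) = 1,121.34  (< 3,600, feasible at tier 1)
EOQ₂ = √(2×39,000×305/18.7836) = 1,125.40  (< 3,600 → use Q = 3,600 at tier-2 price)
TC(tier 1 (EOQ₁), Q≈1,121.3) = £3,375,215.72
TC(tier 2, Q≈3,600.0) = £3,366,934.65
Minimum at tier 2: £3,366,934.65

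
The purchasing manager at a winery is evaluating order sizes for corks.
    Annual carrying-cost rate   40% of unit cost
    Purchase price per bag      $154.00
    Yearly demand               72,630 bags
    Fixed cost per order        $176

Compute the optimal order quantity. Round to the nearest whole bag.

Holding cost per bag per year: H = 40% × $154 = $61.6000
2DS/H = 2·72,630·176/61.6 = 415,028.57
EOQ = √415,028.57 ≈ 644.23

644 bags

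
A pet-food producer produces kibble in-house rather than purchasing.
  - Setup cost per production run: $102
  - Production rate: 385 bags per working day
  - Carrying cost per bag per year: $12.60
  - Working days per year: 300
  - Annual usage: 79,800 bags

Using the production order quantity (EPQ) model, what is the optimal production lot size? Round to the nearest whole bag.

Daily demand d = 79,800/300 = 266.000; p = 385; 1 − d/p = 0.30909
EPQ = √(2DS / (H(1 − d/p)))
    = √(2 × 79,800 × 102 / (12.6 × 0.30909)) ≈ 2,044.50

2,045 bags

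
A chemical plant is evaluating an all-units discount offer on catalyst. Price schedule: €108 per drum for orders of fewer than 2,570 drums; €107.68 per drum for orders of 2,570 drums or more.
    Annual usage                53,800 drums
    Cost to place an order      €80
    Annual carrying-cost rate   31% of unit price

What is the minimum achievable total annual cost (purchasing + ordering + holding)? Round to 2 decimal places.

€5,827,376.33

H₁ = 31%×€108 = €33.4800;  H₂ = 31%×€107.68 = €33.3808
EOQ₁ = √(2×53,800×80/33.4800) = 507.06  (< 2,570, feasible at tier 1)
EOQ₂ = √(2×53,800×80/33.3808) = 507.81  (< 2,570 → use Q = 2,570 at tier-2 price)
TC(tier 1 (EOQ₁), Q≈507.1) = €5,827,376.33
TC(tier 2, Q≈2,570.0) = €5,837,753.04
Minimum at tier 1 (EOQ₁): €5,827,376.33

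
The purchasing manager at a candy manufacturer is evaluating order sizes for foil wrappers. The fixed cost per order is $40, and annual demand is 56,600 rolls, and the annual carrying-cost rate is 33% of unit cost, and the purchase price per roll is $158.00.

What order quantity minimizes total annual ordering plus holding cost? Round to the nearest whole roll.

Carrying cost H = $158 × 33% = $52.1400/roll/yr
2DS/H = 2·56,600·40/52.14 = 86,843.11
EOQ = √86,843.11 ≈ 294.69

295 rolls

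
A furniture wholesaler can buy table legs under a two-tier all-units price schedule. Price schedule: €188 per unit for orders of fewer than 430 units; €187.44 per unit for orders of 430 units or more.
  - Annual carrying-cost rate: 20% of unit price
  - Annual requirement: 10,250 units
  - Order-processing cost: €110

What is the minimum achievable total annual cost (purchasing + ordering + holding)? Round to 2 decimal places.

H₁ = 20%×€188 = €37.6000;  H₂ = 20%×€187.44 = €37.4880
EOQ₁ = √(2×10,250×110/37.6000) = 244.89  (< 430, feasible at tier 1)
EOQ₂ = √(2×10,250×110/37.4880) = 245.26  (< 430 → use Q = 430 at tier-2 price)
TC(tier 1 (EOQ₁), Q≈244.9) = €1,936,208.04
TC(tier 2, Q≈430.0) = €1,931,942.01
Minimum at tier 2: €1,931,942.01

€1,931,942.01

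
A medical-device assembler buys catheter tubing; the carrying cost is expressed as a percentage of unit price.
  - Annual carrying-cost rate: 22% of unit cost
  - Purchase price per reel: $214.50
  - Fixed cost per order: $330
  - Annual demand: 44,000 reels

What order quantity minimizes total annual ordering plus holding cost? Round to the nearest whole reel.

H = i·C = 0.22 × $214.5 = $47.1900 per reel-year
Optimal lot size Q* = (2 × 44,000 × $330 / $47.19)^½ ≈ 784.46

784 reels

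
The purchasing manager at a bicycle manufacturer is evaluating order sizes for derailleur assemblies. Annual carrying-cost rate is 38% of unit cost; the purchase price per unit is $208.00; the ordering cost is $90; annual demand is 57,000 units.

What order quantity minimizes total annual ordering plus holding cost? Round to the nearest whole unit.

Carrying cost H = $208 × 38% = $79.0400/unit/yr
Optimal lot size Q* = (2 × 57,000 × $90 / $79.04)^½ ≈ 360.29

360 units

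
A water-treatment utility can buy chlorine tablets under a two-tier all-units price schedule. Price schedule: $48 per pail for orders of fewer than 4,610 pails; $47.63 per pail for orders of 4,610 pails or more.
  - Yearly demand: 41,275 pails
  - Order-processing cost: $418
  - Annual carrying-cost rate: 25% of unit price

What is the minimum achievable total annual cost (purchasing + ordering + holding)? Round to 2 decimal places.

$1,997,117.54

H₁ = 25%×$48 = $12.0000;  H₂ = 25%×$47.63 = $11.9075
EOQ₁ = √(2×41,275×418/12.0000) = 1,695.73  (< 4,610, feasible at tier 1)
EOQ₂ = √(2×41,275×418/11.9075) = 1,702.30  (< 4,610 → use Q = 4,610 at tier-2 price)
TC(tier 1 (EOQ₁), Q≈1,695.7) = $2,001,548.73
TC(tier 2, Q≈4,610.0) = $1,997,117.54
Minimum at tier 2: $1,997,117.54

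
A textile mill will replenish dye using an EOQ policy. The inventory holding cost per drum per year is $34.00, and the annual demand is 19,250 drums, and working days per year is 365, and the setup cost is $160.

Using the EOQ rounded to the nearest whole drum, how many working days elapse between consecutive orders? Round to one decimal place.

Optimal lot size Q* = (2 × 19,250 × $160 / $34)^½ ≈ 425.65 → Q = 426 drums
T = Q/D × 365 days = 426/19,250 × 365 = 8.077 days

8.1 days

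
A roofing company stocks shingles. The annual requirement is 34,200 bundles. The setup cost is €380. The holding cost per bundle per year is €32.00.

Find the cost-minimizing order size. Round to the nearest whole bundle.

EOQ = √(2DS/H) = √(2 × 34,200 × 380 / 32)
    = √(812,250.00) ≈ 901.25

901 bundles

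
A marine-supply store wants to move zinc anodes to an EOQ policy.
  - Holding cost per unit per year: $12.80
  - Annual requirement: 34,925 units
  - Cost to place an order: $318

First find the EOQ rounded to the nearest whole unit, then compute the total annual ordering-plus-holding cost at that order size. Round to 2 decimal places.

Optimal lot size Q* = (2 × 34,925 × $318 / $12.8)^½ ≈ 1,317.32 → Q = 1,317 units
Orders/yr = 34,925/1,317 = 26.519; ordering cost = 26.519 × $318 = $8,432.92
Average inventory = 1,317/2 = 658.5; holding cost = 658.5 × $12.8 = $8,428.80
Total = $8,432.92 + $8,428.80 = $16,861.72

$16,861.72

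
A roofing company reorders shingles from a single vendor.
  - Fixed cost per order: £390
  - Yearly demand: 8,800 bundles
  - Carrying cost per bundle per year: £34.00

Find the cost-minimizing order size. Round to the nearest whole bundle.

449 bundles

Q* = √(2·D·S / H) = √(2·8,800·390 / 34) = √201,882.4 ≈ 449.31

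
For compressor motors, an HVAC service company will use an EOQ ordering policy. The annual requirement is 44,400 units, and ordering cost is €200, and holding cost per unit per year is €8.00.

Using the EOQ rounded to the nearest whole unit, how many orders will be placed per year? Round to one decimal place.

Q* = √(2·D·S / H) = √(2·44,400·200 / 8) = √2,220,000.0 ≈ 1,489.97 → Q = 1,490
Orders per year = D/Q = 44,400 / 1,490 = 29.799

29.8 orders per year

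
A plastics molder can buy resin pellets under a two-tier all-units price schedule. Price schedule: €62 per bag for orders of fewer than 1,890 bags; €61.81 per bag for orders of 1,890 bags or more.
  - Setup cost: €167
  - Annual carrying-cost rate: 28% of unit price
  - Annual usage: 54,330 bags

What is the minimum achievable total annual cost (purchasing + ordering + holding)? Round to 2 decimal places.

H₁ = 28%×€62 = €17.3600;  H₂ = 28%×€61.81 = €17.3068
EOQ₁ = √(2×54,330×167/17.3600) = 1,022.39  (< 1,890, feasible at tier 1)
EOQ₂ = √(2×54,330×167/17.3068) = 1,023.96  (< 1,890 → use Q = 1,890 at tier-2 price)
TC(tier 1 (EOQ₁), Q≈1,022.4) = €3,386,208.76
TC(tier 2, Q≈1,890.0) = €3,379,292.81
Minimum at tier 2: €3,379,292.81

€3,379,292.81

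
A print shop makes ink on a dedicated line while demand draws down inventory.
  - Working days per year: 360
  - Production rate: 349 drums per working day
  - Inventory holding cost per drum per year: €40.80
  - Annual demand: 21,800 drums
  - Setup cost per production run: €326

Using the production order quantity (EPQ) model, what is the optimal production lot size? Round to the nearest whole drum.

649 drums

Daily demand d = 21,800/360 = 60.556; p = 349; 1 − d/p = 0.82649
EPQ = √(2DS / (H(1 − d/p)))
    = √(2 × 21,800 × 326 / (40.8 × 0.82649)) ≈ 649.24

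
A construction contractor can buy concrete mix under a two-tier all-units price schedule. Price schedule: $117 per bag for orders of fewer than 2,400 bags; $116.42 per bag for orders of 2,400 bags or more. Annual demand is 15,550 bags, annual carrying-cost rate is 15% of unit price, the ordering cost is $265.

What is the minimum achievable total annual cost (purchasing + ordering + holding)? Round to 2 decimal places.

H₁ = 15%×$117 = $17.5500;  H₂ = 15%×$116.42 = $17.4630
EOQ₁ = √(2×15,550×265/17.5500) = 685.27  (< 2,400, feasible at tier 1)
EOQ₂ = √(2×15,550×265/17.4630) = 686.98  (< 2,400 → use Q = 2,400 at tier-2 price)
TC(tier 1 (EOQ₁), Q≈685.3) = $1,831,376.57
TC(tier 2, Q≈2,400.0) = $1,833,003.58
Minimum at tier 1 (EOQ₁): $1,831,376.57

$1,831,376.57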